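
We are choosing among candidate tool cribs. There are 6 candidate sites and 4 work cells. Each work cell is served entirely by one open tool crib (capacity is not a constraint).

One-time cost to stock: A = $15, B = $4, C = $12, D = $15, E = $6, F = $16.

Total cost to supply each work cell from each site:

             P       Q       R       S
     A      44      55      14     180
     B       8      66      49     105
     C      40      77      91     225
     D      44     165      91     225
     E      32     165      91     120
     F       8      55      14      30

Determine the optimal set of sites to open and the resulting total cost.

Open F only; minimum total cost 123.

For any fixed open set, each work cell goes to its cheapest open site; total = fixed + service.
{F}: P→F 8, Q→F 55, R→F 14, S→F 30. Service 107; fixed 16; total 123.
{B, F}: P→B 8, Q→F 55, R→F 14, S→F 30. Service 107; fixed 20; total 127.
{E, F}: service 107 + fixed 22 = 129
{A, B, C, D, E, F}: service 107 + fixed 68 = 175
No other subset beats 123.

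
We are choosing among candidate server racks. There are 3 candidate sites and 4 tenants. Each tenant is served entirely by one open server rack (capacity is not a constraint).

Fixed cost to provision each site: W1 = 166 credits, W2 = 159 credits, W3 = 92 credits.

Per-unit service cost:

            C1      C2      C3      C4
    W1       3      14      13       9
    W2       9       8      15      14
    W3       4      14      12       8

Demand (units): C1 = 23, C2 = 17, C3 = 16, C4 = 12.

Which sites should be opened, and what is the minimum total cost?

Open W3 only; minimum total cost 710.

For any fixed open set, each tenant goes to its cheapest open site; total = fixed + service.
{W3}: C1→W3 4·23=92, C2→W3 14·17=238, C3→W3 12·16=192, C4→W3 8·12=96. Service 618; fixed 92; total 710.
{W2, W3}: service 516 + fixed 251 = 767
{W1}: service 623 + fixed 166 = 789
{W1, W2, W3}: service 493 + fixed 417 = 910
No other subset beats 710.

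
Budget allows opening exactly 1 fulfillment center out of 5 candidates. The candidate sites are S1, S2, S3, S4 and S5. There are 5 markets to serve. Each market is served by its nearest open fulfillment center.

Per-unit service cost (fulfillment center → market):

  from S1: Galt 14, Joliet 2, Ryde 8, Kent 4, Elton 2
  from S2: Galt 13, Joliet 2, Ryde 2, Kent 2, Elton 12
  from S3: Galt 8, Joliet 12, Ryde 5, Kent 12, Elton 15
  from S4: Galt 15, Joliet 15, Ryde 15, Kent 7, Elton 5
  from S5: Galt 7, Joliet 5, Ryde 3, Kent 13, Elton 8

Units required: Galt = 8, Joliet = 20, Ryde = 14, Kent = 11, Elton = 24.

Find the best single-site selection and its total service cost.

Choose S1 only; total service cost 356.

With exactly 1 open, each market uses its cheapest among the chosen.
{S1}: Galt→S1 14·8=112, Joliet→S1 2·20=40, Ryde→S1 8·14=112, Kent→S1 4·11=44, Elton→S1 2·24=48. Service cost 356.
{S2}: service cost 482
{S5}: service cost 533
Among all 5 size-1 choices, {S1} is lowest.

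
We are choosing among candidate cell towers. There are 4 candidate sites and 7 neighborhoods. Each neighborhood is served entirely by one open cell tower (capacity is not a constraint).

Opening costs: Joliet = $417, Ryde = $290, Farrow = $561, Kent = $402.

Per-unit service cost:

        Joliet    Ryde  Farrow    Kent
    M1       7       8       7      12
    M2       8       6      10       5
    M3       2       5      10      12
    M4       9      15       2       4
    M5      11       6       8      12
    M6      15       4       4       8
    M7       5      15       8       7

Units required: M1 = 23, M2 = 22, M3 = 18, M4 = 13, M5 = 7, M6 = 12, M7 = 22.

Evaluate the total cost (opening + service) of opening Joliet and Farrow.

Total cost: 1591

Each neighborhood is assigned to its cheapest site among the open ones.
{Joliet, Farrow}: M1→Joliet 7·23=161, M2→Joliet 8·22=176, M3→Joliet 2·18=36, M4→Farrow 2·13=26, M5→Farrow 8·7=56, M6→Farrow 4·12=48, M7→Joliet 5·22=110. Service 613; fixed 978; total 1591.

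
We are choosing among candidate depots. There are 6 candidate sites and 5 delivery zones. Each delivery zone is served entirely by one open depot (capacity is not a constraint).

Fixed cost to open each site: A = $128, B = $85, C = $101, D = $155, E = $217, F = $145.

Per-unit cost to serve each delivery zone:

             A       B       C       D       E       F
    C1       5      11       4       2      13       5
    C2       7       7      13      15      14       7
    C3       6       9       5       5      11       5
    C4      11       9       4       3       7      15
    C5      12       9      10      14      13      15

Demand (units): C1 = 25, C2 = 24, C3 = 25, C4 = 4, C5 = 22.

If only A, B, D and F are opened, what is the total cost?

Total cost: 1066

Each delivery zone is assigned to its cheapest site among the open ones.
{A, B, D, F}: C1→D 2·25=50, C2→A 7·24=168, C3→D 5·25=125, C4→D 3·4=12, C5→B 9·22=198. Service 553; fixed 513; total 1066.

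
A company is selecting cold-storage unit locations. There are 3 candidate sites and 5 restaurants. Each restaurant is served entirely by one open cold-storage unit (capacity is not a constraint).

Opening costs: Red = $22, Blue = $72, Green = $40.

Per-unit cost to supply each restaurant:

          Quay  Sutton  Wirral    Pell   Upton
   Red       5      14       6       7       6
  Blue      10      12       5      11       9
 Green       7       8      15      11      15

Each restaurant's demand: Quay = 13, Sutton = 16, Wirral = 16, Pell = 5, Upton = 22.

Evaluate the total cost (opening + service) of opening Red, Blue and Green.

Total cost: 574

Each restaurant is assigned to its cheapest site among the open ones.
{Red, Blue, Green}: Quay→Red 5·13=65, Sutton→Green 8·16=128, Wirral→Blue 5·16=80, Pell→Red 7·5=35, Upton→Red 6·22=132. Service 440; fixed 134; total 574.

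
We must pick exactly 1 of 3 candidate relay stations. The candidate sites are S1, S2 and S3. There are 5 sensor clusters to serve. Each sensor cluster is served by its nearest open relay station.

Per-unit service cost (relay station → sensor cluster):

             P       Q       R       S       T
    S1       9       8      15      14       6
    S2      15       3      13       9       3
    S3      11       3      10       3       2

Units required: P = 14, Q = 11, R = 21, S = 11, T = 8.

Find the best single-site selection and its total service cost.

With exactly 1 open, each sensor cluster uses its cheapest among the chosen.
{S3}: P→S3 11·14=154, Q→S3 3·11=33, R→S3 10·21=210, S→S3 3·11=33, T→S3 2·8=16. Service cost 446.
{S2}: service cost 639
{S1}: service cost 731
Among all 3 size-1 choices, {S3} is lowest.

Choose S3 only; total service cost 446.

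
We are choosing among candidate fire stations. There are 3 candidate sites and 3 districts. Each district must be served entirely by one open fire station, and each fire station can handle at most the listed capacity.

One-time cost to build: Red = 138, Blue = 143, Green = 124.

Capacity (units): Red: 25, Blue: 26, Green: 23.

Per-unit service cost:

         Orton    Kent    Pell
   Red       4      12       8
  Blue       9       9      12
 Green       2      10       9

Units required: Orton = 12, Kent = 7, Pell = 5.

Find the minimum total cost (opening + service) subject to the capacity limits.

Minimum total cost: 310

Open {Red}: Orton→Red 4·12=48, Kent→Red 12·7=84, Pell→Red 8·5=40.
Loads: Red carries 24/25. Service 172; fixed 138; total 310.
Next best feasible plan costs 374.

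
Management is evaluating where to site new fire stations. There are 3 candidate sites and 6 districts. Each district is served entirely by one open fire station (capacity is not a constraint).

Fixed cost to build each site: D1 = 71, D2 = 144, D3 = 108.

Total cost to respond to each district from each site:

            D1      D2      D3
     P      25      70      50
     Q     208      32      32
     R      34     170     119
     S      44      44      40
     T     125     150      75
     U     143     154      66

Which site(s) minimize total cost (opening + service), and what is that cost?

Open D1 and D3; minimum total cost 451.

For any fixed open set, each district goes to its cheapest open site; total = fixed + service.
{D1, D3}: P→D1 25, Q→D3 32, R→D1 34, S→D3 40, T→D3 75, U→D3 66. Service 272; fixed 179; total 451.
{D3}: P→D3 50, Q→D3 32, R→D3 119, S→D3 40, T→D3 75, U→D3 66. Service 382; fixed 108; total 490.
{D1, D2, D3}: service 272 + fixed 323 = 595
{D1}: service 579 + fixed 71 = 650
No other subset beats 451.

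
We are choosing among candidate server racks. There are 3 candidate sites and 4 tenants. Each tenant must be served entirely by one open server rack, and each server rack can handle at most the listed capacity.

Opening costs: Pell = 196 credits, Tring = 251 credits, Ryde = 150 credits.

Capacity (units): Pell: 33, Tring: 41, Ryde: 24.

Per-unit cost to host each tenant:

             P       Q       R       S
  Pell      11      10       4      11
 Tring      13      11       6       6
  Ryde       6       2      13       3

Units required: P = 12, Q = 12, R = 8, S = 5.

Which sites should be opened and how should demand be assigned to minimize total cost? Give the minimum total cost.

Open {Pell, Ryde}: P→Ryde 6·12=72, Q→Ryde 2·12=24, R→Pell 4·8=32, S→Pell 11·5=55.
Loads: Pell carries 13/33, Ryde carries 24/24. Service 183; fixed 346; total 529.
Next best feasible plan costs 549.

Minimum total cost: 529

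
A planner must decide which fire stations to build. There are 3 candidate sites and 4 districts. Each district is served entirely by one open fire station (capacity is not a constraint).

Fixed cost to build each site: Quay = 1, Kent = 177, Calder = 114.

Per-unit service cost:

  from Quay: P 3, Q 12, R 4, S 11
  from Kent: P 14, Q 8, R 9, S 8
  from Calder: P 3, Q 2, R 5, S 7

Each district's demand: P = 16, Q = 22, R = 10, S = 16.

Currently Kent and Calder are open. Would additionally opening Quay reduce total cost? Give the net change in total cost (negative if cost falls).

Yes — net change −9 (cost falls by 9).

Current service cost with {Kent, Calder}: 254.
Adding Quay: each district re-picks its cheapest; new service cost 244, saving 10.
Extra fixed cost: 1. Net change = 1 − 10 = -9.
(Totals: 545 → 536.)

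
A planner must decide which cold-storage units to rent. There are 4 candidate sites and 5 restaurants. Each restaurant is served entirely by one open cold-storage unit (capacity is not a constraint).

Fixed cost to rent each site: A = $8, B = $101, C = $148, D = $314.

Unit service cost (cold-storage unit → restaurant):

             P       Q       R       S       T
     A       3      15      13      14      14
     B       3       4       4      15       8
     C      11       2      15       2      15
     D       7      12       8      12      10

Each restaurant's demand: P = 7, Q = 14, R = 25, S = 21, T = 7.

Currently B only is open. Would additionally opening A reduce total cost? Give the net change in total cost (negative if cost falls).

Yes — net change −13 (cost falls by 13).

Current service cost with {B}: 548.
Adding A: each restaurant re-picks its cheapest; new service cost 527, saving 21.
Extra fixed cost: 8. Net change = 8 − 21 = -13.
(Totals: 649 → 636.)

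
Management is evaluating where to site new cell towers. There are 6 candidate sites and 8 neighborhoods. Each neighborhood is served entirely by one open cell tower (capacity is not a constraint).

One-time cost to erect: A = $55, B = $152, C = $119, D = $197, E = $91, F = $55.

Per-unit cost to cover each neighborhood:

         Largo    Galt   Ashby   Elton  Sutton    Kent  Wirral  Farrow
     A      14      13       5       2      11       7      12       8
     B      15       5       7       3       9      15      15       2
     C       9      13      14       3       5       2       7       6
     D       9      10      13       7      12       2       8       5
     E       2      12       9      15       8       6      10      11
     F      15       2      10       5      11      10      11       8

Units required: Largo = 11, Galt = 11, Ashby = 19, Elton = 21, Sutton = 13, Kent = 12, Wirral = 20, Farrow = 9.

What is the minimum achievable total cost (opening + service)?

Minimum total cost: 770

For any fixed open set, each neighborhood goes to its cheapest open site; total = fixed + service.
{A, C, F}: Largo→C 9·11=99, Galt→F 2·11=22, Ashby→A 5·19=95, Elton→A 2·21=42, Sutton→C 5·13=65, Kent→C 2·12=24, Wirral→C 7·20=140, Farrow→C 6·9=54. Service 541; fixed 229; total 770.
{A, C, E, F}: Largo→E 2·11=22, Galt→F 2·11=22, Ashby→A 5·19=95, Elton→A 2·21=42, Sutton→C 5·13=65, Kent→C 2·12=24, Wirral→C 7·20=140, Farrow→C 6·9=54. Service 464; fixed 320; total 784.
{C, E, F}: Largo→E 2·11=22, Galt→F 2·11=22, Ashby→E 9·19=171, Elton→C 3·21=63, Sutton→C 5·13=65, Kent→C 2·12=24, Wirral→C 7·20=140, Farrow→C 6·9=54. Service 561; fixed 265; total 826.
{A, B, C, D, E, F}: Largo→E 2·11=22, Galt→F 2·11=22, Ashby→A 5·19=95, Elton→A 2·21=42, Sutton→C 5·13=65, Kent→C 2·12=24, Wirral→C 7·20=140, Farrow→B 2·9=18. Service 428; fixed 669; total 1097.
No other subset beats 770.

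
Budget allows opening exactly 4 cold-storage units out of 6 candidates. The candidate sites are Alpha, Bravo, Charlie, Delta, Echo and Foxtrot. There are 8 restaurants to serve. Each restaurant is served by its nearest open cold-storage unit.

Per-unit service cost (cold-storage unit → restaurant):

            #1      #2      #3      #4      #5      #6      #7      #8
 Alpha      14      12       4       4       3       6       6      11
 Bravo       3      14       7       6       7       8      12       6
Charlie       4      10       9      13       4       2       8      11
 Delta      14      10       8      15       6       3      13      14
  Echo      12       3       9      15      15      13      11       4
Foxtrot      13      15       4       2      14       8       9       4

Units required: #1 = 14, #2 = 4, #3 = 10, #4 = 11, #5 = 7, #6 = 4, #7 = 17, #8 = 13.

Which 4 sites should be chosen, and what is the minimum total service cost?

Choose Alpha, Charlie, Echo and Foxtrot; total service cost 313.

With exactly 4 open, each restaurant uses its cheapest among the chosen.
{Alpha, Charlie, Echo, Foxtrot}: #1→Charlie 4·14=56, #2→Echo 3·4=12, #3→Alpha 4·10=40, #4→Foxtrot 2·11=22, #5→Alpha 3·7=21, #6→Charlie 2·4=8, #7→Alpha 6·17=102, #8→Echo 4·13=52. Service cost 313.
{Alpha, Bravo, Echo, Foxtrot}: service cost 315
{Alpha, Bravo, Charlie, Echo}: service cost 321
Among all 15 size-4 choices, {Alpha, Charlie, Echo, Foxtrot} is lowest.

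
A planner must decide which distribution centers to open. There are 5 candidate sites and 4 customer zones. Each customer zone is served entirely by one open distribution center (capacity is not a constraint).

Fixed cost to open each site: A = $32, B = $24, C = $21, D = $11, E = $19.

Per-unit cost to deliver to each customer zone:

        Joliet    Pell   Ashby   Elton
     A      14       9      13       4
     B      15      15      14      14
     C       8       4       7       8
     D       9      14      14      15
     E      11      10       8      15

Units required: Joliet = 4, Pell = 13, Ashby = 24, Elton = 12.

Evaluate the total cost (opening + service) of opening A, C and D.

Total cost: 364

Each customer zone is assigned to its cheapest site among the open ones.
{A, C, D}: Joliet→C 8·4=32, Pell→C 4·13=52, Ashby→C 7·24=168, Elton→A 4·12=48. Service 300; fixed 64; total 364.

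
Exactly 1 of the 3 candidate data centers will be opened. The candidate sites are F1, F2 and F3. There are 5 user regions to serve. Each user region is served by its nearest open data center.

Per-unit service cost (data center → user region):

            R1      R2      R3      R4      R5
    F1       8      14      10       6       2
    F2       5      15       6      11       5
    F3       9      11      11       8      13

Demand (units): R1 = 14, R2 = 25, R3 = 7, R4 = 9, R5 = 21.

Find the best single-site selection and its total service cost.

Choose F1 only; total service cost 628.

With exactly 1 open, each user region uses its cheapest among the chosen.
{F1}: R1→F1 8·14=112, R2→F1 14·25=350, R3→F1 10·7=70, R4→F1 6·9=54, R5→F1 2·21=42. Service cost 628.
{F2}: service cost 691
{F3}: service cost 823
Among all 3 size-1 choices, {F1} is lowest.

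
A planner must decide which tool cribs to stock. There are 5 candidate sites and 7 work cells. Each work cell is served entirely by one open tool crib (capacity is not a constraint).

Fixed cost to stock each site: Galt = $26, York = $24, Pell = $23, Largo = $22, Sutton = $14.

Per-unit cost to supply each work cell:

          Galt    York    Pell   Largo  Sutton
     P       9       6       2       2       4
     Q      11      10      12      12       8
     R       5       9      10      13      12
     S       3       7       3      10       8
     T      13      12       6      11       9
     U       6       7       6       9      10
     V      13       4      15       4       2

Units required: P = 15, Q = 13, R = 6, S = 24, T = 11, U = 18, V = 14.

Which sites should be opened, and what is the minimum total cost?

For any fixed open set, each work cell goes to its cheapest open site; total = fixed + service.
{Galt, Pell, Sutton}: P→Pell 2·15=30, Q→Sutton 8·13=104, R→Galt 5·6=30, S→Galt 3·24=72, T→Pell 6·11=66, U→Galt 6·18=108, V→Sutton 2·14=28. Service 438; fixed 63; total 501.
{Pell, Sutton}: P→Pell 2·15=30, Q→Sutton 8·13=104, R→Pell 10·6=60, S→Pell 3·24=72, T→Pell 6·11=66, U→Pell 6·18=108, V→Sutton 2·14=28. Service 468; fixed 37; total 505.
{Galt, Pell, Largo, Sutton}: P→Pell 2·15=30, Q→Sutton 8·13=104, R→Galt 5·6=30, S→Galt 3·24=72, T→Pell 6·11=66, U→Galt 6·18=108, V→Sutton 2·14=28. Service 438; fixed 85; total 523.
{Galt, York, Pell, Largo, Sutton}: service 438 + fixed 109 = 547
No other subset beats 501.

Open Galt, Pell and Sutton; minimum total cost 501.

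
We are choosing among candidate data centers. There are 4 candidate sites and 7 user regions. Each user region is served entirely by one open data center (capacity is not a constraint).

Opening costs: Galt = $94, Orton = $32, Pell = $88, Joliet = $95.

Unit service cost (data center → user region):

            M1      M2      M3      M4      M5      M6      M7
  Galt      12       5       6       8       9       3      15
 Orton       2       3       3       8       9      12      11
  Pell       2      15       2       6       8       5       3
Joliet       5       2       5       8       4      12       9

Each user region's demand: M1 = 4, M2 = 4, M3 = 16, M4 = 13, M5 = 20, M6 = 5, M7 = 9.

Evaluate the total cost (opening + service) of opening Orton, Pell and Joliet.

Each user region is assigned to its cheapest site among the open ones.
{Orton, Pell, Joliet}: M1→Orton 2·4=8, M2→Joliet 2·4=8, M3→Pell 2·16=32, M4→Pell 6·13=78, M5→Joliet 4·20=80, M6→Pell 5·5=25, M7→Pell 3·9=27. Service 258; fixed 215; total 473.

Total cost: 473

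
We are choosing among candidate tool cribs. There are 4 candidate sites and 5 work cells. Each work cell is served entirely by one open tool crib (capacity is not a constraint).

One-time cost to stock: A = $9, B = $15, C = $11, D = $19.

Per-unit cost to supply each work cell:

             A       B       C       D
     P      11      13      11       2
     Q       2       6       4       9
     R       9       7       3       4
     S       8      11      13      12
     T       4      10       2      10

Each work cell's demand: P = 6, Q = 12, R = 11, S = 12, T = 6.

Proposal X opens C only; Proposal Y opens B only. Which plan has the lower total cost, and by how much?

Proposal X: {C}: P→C 11·6=66, Q→C 4·12=48, R→C 3·11=33, S→C 13·12=156, T→C 2·6=12. Service 315; fixed 11; total 326.
Proposal Y: {B}: P→B 13·6=78, Q→B 6·12=72, R→B 7·11=77, S→B 11·12=132, T→B 10·6=60. Service 419; fixed 15; total 434.
Difference: |326 − 434| = 108.

Proposal X is cheaper by 108.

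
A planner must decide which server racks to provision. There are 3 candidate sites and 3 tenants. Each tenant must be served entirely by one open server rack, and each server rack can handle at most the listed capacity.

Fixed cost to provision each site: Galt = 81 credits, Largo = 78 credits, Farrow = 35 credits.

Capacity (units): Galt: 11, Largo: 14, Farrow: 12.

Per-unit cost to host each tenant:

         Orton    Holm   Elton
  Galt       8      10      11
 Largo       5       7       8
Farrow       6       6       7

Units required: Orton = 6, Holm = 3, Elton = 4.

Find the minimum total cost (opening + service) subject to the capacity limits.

Open {Largo}: Orton→Largo 5·6=30, Holm→Largo 7·3=21, Elton→Largo 8·4=32.
Loads: Largo carries 13/14. Service 83; fixed 78; total 161.
Next best feasible plan costs 189.

Minimum total cost: 161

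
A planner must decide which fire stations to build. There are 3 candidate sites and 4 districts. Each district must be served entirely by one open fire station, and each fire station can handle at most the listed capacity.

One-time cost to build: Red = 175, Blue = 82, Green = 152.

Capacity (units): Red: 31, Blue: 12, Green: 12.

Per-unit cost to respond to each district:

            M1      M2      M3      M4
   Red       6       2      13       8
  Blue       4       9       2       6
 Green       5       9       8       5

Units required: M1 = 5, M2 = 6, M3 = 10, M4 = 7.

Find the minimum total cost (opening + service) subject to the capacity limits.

Minimum total cost: 375

Open {Red, Blue}: M1→Red 6·5=30, M2→Red 2·6=12, M3→Blue 2·10=20, M4→Red 8·7=56.
Loads: Red carries 18/31, Blue carries 10/12. Service 118; fixed 257; total 375.
Next best feasible plan costs 403.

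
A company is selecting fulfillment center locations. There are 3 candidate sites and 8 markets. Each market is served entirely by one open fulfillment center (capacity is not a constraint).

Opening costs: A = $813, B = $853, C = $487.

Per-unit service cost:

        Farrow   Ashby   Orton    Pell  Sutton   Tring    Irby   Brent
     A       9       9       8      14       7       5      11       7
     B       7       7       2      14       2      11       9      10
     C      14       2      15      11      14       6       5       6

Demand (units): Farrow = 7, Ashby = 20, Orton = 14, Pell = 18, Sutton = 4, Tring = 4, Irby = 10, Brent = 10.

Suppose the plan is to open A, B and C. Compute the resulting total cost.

Total cost: 2606

Each market is assigned to its cheapest site among the open ones.
{A, B, C}: Farrow→B 7·7=49, Ashby→C 2·20=40, Orton→B 2·14=28, Pell→C 11·18=198, Sutton→B 2·4=8, Tring→A 5·4=20, Irby→C 5·10=50, Brent→C 6·10=60. Service 453; fixed 2153; total 2606.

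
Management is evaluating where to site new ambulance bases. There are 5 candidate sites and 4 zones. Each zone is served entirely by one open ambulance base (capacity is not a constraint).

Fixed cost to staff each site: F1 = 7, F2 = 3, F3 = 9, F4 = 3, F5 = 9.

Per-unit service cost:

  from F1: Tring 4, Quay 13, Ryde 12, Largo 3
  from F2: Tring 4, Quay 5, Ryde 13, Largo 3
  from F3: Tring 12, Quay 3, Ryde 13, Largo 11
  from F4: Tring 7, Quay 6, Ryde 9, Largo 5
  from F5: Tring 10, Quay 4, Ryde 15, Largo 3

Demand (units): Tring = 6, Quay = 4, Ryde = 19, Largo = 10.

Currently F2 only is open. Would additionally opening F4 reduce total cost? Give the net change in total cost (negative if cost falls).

Current service cost with {F2}: 321.
Adding F4: each zone re-picks its cheapest; new service cost 245, saving 76.
Extra fixed cost: 3. Net change = 3 − 76 = -73.
(Totals: 324 → 251.)

Yes — net change −73 (cost falls by 73).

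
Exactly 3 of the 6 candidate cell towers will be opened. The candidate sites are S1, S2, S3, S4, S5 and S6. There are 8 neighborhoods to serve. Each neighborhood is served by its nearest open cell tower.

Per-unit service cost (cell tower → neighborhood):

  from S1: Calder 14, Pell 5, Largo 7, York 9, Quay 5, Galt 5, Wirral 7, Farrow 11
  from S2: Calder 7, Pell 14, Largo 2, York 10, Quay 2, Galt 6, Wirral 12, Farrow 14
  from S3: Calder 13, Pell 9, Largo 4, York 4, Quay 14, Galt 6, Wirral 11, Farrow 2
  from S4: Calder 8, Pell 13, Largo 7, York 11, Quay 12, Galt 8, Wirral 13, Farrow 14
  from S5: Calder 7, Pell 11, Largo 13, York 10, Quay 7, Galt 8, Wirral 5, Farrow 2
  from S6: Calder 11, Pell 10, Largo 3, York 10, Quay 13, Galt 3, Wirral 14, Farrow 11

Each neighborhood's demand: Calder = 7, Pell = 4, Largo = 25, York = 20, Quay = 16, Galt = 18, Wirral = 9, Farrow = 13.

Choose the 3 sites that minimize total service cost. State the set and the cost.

With exactly 3 open, each neighborhood uses its cheapest among the chosen.
{S1, S2, S3}: Calder→S2 7·7=49, Pell→S1 5·4=20, Largo→S2 2·25=50, York→S3 4·20=80, Quay→S2 2·16=32, Galt→S1 5·18=90, Wirral→S1 7·9=63, Farrow→S3 2·13=26. Service cost 410.
{S2, S3, S5}: service cost 426
{S2, S3, S6}: service cost 426
Among all 20 size-3 choices, {S1, S2, S3} is lowest.

Choose S1, S2 and S3; total service cost 410.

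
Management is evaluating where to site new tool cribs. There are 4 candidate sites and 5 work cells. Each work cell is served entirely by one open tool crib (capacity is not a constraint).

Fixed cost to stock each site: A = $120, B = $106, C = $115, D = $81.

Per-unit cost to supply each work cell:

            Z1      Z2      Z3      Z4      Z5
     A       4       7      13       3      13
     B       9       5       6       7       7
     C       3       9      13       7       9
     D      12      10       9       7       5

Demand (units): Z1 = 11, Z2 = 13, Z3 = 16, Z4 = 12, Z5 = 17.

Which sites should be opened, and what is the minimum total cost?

Open B only; minimum total cost 569.

For any fixed open set, each work cell goes to its cheapest open site; total = fixed + service.
{B}: Z1→B 9·11=99, Z2→B 5·13=65, Z3→B 6·16=96, Z4→B 7·12=84, Z5→B 7·17=119. Service 463; fixed 106; total 569.
{A, B}: Z1→A 4·11=44, Z2→B 5·13=65, Z3→B 6·16=96, Z4→A 3·12=36, Z5→B 7·17=119. Service 360; fixed 226; total 586.
{A, D}: Z1→A 4·11=44, Z2→A 7·13=91, Z3→D 9·16=144, Z4→A 3·12=36, Z5→D 5·17=85. Service 400; fixed 201; total 601.
{A, B, C, D}: Z1→C 3·11=33, Z2→B 5·13=65, Z3→B 6·16=96, Z4→A 3·12=36, Z5→D 5·17=85. Service 315; fixed 422; total 737.
No other subset beats 569.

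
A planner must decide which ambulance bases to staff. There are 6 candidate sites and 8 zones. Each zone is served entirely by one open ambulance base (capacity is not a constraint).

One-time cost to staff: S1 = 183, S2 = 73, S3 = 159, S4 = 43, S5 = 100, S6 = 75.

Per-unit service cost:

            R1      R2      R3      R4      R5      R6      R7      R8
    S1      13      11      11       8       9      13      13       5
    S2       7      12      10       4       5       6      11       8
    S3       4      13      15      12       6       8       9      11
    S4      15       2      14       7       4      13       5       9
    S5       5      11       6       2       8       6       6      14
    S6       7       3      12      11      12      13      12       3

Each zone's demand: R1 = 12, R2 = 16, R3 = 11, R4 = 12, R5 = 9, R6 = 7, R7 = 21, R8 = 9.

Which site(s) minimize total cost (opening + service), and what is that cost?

Open S4 and S5; minimum total cost 589.

For any fixed open set, each zone goes to its cheapest open site; total = fixed + service.
{S4, S5}: R1→S5 5·12=60, R2→S4 2·16=32, R3→S5 6·11=66, R4→S5 2·12=24, R5→S4 4·9=36, R6→S5 6·7=42, R7→S4 5·21=105, R8→S4 9·9=81. Service 446; fixed 143; total 589.
{S4, S5, S6}: service 392 + fixed 218 = 610
{S5, S6}: service 465 + fixed 175 = 640
{S1, S2, S3, S4, S5, S6}: service 380 + fixed 633 = 1013
No other subset beats 589.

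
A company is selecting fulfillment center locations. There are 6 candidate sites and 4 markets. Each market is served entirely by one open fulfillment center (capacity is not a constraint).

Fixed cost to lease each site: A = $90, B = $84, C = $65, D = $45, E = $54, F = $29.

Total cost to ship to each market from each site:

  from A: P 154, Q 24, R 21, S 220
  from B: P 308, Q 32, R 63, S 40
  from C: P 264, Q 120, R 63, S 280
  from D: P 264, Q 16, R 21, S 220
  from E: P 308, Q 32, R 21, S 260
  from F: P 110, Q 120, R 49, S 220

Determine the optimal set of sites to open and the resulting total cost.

For any fixed open set, each market goes to its cheapest open site; total = fixed + service.
{B, F}: P→F 110, Q→B 32, R→F 49, S→B 40. Service 231; fixed 113; total 344.
{B, D, F}: P→F 110, Q→D 16, R→D 21, S→B 40. Service 187; fixed 158; total 345.
{B, E, F}: P→F 110, Q→B 32, R→E 21, S→B 40. Service 203; fixed 167; total 370.
{A, B, C, D, E, F}: service 187 + fixed 367 = 554
No other subset beats 344.

Open B and F; minimum total cost 344.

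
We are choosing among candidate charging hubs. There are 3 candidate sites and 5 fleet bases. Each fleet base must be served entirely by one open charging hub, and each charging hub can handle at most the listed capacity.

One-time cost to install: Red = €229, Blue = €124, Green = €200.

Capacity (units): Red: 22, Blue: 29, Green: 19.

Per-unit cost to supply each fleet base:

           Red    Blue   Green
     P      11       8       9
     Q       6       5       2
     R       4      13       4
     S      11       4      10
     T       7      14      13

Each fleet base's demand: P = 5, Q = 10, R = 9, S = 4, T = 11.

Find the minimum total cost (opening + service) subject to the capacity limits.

Minimum total cost: 572

Open {Red, Blue}: P→Blue 8·5=40, Q→Blue 5·10=50, R→Red 4·9=36, S→Blue 4·4=16, T→Red 7·11=77.
Loads: Red carries 20/22, Blue carries 19/29. Service 219; fixed 353; total 572.
Next best feasible plan costs 590.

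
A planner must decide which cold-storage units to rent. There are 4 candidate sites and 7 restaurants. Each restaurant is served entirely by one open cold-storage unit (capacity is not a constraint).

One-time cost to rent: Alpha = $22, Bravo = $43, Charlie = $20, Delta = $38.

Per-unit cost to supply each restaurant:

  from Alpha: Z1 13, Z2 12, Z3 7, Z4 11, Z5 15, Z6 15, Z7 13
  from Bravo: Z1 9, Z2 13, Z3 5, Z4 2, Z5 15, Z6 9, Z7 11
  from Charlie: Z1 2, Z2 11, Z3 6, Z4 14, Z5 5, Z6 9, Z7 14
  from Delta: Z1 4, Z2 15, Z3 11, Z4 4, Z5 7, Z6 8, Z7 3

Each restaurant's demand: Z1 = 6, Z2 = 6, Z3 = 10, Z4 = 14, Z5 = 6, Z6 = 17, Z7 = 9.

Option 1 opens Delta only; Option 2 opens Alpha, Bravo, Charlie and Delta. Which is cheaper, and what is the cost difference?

Option 1: {Delta}: Z1→Delta 4·6=24, Z2→Delta 15·6=90, Z3→Delta 11·10=110, Z4→Delta 4·14=56, Z5→Delta 7·6=42, Z6→Delta 8·17=136, Z7→Delta 3·9=27. Service 485; fixed 38; total 523.
Option 2: {Alpha, Bravo, Charlie, Delta}: Z1→Charlie 2·6=12, Z2→Charlie 11·6=66, Z3→Bravo 5·10=50, Z4→Bravo 2·14=28, Z5→Charlie 5·6=30, Z6→Delta 8·17=136, Z7→Delta 3·9=27. Service 349; fixed 123; total 472.
Difference: |523 − 472| = 51.

Option 2 is cheaper by 51.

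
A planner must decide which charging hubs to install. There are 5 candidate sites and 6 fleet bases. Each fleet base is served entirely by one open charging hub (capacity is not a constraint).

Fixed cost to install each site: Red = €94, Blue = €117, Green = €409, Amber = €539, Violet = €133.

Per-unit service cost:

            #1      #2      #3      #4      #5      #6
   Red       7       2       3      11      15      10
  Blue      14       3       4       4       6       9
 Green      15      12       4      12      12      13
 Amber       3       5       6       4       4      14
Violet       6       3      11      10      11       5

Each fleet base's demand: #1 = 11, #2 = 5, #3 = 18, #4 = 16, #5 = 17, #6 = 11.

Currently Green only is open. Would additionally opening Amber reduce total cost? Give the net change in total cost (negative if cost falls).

No — net change +108 (cost rises by 108).

Current service cost with {Green}: 836.
Adding Amber: each fleet base re-picks its cheapest; new service cost 405, saving 431.
Extra fixed cost: 539. Net change = 539 − 431 = 108.
(Totals: 1245 → 1353.)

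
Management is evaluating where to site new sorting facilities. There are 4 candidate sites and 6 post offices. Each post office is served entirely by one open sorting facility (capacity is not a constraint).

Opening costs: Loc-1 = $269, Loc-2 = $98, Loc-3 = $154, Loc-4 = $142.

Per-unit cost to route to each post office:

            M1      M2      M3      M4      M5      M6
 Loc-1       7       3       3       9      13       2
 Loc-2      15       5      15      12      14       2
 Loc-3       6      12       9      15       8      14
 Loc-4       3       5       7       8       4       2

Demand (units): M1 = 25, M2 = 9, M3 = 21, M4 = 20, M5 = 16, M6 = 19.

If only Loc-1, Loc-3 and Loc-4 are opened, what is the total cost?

Total cost: 992

Each post office is assigned to its cheapest site among the open ones.
{Loc-1, Loc-3, Loc-4}: M1→Loc-4 3·25=75, M2→Loc-1 3·9=27, M3→Loc-1 3·21=63, M4→Loc-4 8·20=160, M5→Loc-4 4·16=64, M6→Loc-1 2·19=38. Service 427; fixed 565; total 992.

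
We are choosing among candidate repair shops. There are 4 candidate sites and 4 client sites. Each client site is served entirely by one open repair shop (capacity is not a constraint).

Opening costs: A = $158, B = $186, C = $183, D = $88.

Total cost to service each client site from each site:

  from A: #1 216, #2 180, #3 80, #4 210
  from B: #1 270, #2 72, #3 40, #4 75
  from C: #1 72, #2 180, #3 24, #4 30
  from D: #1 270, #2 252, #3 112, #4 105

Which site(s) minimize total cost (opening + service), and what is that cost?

Open C only; minimum total cost 489.

For any fixed open set, each client site goes to its cheapest open site; total = fixed + service.
{C}: #1→C 72, #2→C 180, #3→C 24, #4→C 30. Service 306; fixed 183; total 489.
{B, C}: service 198 + fixed 369 = 567
{C, D}: service 306 + fixed 271 = 577
{A, B, C, D}: service 198 + fixed 615 = 813
No other subset beats 489.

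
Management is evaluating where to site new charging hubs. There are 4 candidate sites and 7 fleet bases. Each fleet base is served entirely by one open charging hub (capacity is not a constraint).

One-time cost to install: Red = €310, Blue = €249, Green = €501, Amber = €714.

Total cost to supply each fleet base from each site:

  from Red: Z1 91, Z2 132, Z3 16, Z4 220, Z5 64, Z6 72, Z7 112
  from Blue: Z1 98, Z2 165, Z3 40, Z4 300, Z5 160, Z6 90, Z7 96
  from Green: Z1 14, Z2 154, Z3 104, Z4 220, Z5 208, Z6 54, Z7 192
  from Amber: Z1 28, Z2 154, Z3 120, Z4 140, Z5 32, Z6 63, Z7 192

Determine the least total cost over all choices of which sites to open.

Minimum total cost: 1017

For any fixed open set, each fleet base goes to its cheapest open site; total = fixed + service.
{Red}: Z1→Red 91, Z2→Red 132, Z3→Red 16, Z4→Red 220, Z5→Red 64, Z6→Red 72, Z7→Red 112. Service 707; fixed 310; total 1017.
{Blue}: Z1→Blue 98, Z2→Blue 165, Z3→Blue 40, Z4→Blue 300, Z5→Blue 160, Z6→Blue 90, Z7→Blue 96. Service 949; fixed 249; total 1198.
{Red, Blue}: service 691 + fixed 559 = 1250
{Red, Blue, Green, Amber}: service 484 + fixed 1774 = 2258
(All 15 nonempty subsets were checked; Red only is lowest.)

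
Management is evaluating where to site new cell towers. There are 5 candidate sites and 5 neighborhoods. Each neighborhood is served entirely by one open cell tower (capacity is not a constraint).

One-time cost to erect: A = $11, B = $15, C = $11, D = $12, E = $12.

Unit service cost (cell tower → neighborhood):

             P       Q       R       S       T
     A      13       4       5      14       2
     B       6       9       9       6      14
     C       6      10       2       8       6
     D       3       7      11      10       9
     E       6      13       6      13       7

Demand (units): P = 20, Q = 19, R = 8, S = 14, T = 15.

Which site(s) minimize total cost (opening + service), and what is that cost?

Open A, B, C and D; minimum total cost 315.

For any fixed open set, each neighborhood goes to its cheapest open site; total = fixed + service.
{A, B, C, D}: P→D 3·20=60, Q→A 4·19=76, R→C 2·8=16, S→B 6·14=84, T→A 2·15=30. Service 266; fixed 49; total 315.
{A, B, C, D, E}: P→D 3·20=60, Q→A 4·19=76, R→C 2·8=16, S→B 6·14=84, T→A 2·15=30. Service 266; fixed 61; total 327.
{A, B, D}: P→D 3·20=60, Q→A 4·19=76, R→A 5·8=40, S→B 6·14=84, T→A 2·15=30. Service 290; fixed 38; total 328.
{A}: P→A 13·20=260, Q→A 4·19=76, R→A 5·8=40, S→A 14·14=196, T→A 2·15=30. Service 602; fixed 11; total 613.
No other subset beats 315.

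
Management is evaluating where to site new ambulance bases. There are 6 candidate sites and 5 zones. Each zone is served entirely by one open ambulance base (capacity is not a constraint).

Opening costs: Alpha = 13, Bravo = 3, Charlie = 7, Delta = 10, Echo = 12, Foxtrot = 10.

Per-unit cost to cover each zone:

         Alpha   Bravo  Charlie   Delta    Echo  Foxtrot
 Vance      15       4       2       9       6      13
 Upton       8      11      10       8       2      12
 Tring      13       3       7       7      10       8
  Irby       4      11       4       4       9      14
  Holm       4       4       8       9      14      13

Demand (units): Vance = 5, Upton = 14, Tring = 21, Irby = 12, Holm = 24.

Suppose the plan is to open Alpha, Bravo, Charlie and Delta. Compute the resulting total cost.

Each zone is assigned to its cheapest site among the open ones.
{Alpha, Bravo, Charlie, Delta}: Vance→Charlie 2·5=10, Upton→Alpha 8·14=112, Tring→Bravo 3·21=63, Irby→Alpha 4·12=48, Holm→Alpha 4·24=96. Service 329; fixed 33; total 362.

Total cost: 362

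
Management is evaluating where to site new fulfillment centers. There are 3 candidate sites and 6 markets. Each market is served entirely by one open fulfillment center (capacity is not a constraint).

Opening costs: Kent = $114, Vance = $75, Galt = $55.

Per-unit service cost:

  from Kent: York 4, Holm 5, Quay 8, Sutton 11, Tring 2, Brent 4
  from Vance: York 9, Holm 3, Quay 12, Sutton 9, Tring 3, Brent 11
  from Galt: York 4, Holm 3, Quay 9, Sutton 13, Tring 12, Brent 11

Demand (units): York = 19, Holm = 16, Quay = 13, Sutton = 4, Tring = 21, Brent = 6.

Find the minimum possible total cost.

For any fixed open set, each market goes to its cheapest open site; total = fixed + service.
{Kent}: York→Kent 4·19=76, Holm→Kent 5·16=80, Quay→Kent 8·13=104, Sutton→Kent 11·4=44, Tring→Kent 2·21=42, Brent→Kent 4·6=24. Service 370; fixed 114; total 484.
{Kent, Galt}: service 338 + fixed 169 = 507
{Kent, Vance}: service 330 + fixed 189 = 519
{Kent, Vance, Galt}: service 330 + fixed 244 = 574
No other subset beats 484.

Minimum total cost: 484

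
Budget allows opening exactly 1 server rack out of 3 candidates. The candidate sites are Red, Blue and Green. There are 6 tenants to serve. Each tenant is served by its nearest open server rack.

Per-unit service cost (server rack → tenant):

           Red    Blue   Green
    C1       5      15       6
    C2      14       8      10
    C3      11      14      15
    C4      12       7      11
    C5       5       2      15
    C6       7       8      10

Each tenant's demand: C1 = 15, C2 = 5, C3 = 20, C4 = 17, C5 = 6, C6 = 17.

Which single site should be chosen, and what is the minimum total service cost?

Choose Red only; total service cost 718.

With exactly 1 open, each tenant uses its cheapest among the chosen.
{Red}: C1→Red 5·15=75, C2→Red 14·5=70, C3→Red 11·20=220, C4→Red 12·17=204, C5→Red 5·6=30, C6→Red 7·17=119. Service cost 718.
{Blue}: service cost 812
{Green}: service cost 887
Among all 3 size-1 choices, {Red} is lowest.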